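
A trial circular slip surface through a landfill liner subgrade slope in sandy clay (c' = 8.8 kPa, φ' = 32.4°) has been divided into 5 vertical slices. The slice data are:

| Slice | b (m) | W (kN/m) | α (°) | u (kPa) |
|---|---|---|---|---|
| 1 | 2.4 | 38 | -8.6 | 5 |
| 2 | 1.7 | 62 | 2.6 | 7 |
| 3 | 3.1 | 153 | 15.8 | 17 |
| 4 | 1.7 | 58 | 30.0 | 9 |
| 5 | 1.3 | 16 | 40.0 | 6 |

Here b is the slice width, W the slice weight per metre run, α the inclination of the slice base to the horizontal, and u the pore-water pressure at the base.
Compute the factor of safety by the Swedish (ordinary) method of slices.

Ordinary method of slices: FS = Σ[c'·Δl_i + (W_i cosα_i − u_i·Δl_i)·tanφ'] / Σ W_i sinα_i, with Δl_i = b_i / cosα_i.
Slice 1: Δl = 2.4/cos(-8.6°) = 2.427 m; N'_1 = 38·cos(-8.6°) − 5·2.427 = 25.4; c'Δl = 21.36; W sinα = -5.7
Slice 2: Δl = 1.7/cos2.6° = 1.702 m; N'_2 = 62·cos2.6° − 7·1.702 = 50.0; c'Δl = 14.98; W sinα = 2.8
Slice 3: Δl = 3.1/cos15.8° = 3.222 m; N'_3 = 153·cos15.8° − 17·3.222 = 92.5; c'Δl = 28.35; W sinα = 41.7
Slice 4: Δl = 1.7/cos30.0° = 1.963 m; N'_4 = 58·cos30.0° − 9·1.963 = 32.6; c'Δl = 17.27; W sinα = 29.0
Slice 5: Δl = 1.3/cos40.0° = 1.697 m; N'_5 = 16·cos40.0° − 6·1.697 = 2.1; c'Δl = 14.93; W sinα = 10.3
Σc'Δl = 96.9 kN/m; ΣN' = 202.5 kN/m; ΣW sinα = 78.1 kN/m
Resisting = 96.9 + 202.5·tan32.4° = 96.9 + 128.5 = 225.4 kN/m
FS = 225.4 / 78.1 = 2.887

FS = 2.89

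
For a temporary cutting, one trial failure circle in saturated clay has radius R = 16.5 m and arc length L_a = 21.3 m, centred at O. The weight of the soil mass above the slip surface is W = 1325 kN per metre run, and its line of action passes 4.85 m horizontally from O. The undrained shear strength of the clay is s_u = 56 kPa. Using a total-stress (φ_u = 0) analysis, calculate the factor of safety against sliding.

Taking moments about the centre O, the resisting moment is provided by the undrained shear strength acting along the arc:
M_R = s_u·L_a·R = 56·21.30·16.5 = 19681.2 kN·m/m
M_D = W·d = 1325·4.85 = 6426.2 kN·m/m
FS = M_R / M_D = 19681.2 / 6426.2 = 3.063

FS = 3.06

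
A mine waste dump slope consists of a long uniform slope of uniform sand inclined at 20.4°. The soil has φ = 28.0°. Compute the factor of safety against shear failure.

For a dry cohesionless infinite slope the factor of safety is FS = tanφ / tanβ.
FS = tan28.0° / tan20.4° = 0.5317 / 0.3719 = 1.430

FS = 1.43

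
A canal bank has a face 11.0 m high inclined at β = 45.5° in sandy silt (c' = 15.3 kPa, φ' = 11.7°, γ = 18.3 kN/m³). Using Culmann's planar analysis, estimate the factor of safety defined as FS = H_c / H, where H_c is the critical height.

FS = 1.26

H_c = (4c'/γ) · sinβ cosφ' / [1 − cos(β − φ')]
    = (4·15.3/18.3) · sin45.5°·cos11.7° / [1 − cos33.8°]
    = 3.344 · 0.6984 / 0.1690 = 13.82 m
FS = H_c / H = 13.82 / 11.0 = 1.256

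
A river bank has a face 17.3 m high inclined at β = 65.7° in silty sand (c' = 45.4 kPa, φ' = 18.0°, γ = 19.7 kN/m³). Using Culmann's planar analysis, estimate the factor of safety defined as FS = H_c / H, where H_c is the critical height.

H_c = (4c'/γ) · sinβ cosφ' / [1 − cos(β − φ')]
    = (4·45.4/19.7) · sin65.7°·cos18.0° / [1 − cos47.7°]
    = 9.218 · 0.8668 / 0.3270 = 24.44 m
FS = H_c / H = 24.44 / 17.3 = 1.413

FS = 1.41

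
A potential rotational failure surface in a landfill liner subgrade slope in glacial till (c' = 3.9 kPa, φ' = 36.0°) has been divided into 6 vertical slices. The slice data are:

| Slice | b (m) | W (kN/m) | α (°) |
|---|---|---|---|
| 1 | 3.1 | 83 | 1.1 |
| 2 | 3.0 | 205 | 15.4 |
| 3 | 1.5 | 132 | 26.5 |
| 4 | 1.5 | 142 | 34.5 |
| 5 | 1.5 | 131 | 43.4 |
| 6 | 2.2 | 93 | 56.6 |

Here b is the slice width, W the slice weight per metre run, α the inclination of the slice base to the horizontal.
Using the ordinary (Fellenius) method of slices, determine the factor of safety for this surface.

Ordinary method of slices: FS = Σ[c'·Δl_i + (W_i cosα_i)·tanφ'] / Σ W_i sinα_i, with Δl_i = b_i / cosα_i.
Slice 1: Δl = 3.1/cos1.1° = 3.101 m; N'_1 = 83·cos1.1° = 83.0; c'Δl = 12.09; W sinα = 1.6
Slice 2: Δl = 3.0/cos15.4° = 3.112 m; N'_2 = 205·cos15.4° = 197.6; c'Δl = 12.14; W sinα = 54.4
Slice 3: Δl = 1.5/cos26.5° = 1.676 m; N'_3 = 132·cos26.5° = 118.1; c'Δl = 6.54; W sinα = 58.9
Slice 4: Δl = 1.5/cos34.5° = 1.820 m; N'_4 = 142·cos34.5° = 117.0; c'Δl = 7.10; W sinα = 80.4
Slice 5: Δl = 1.5/cos43.4° = 2.064 m; N'_5 = 131·cos43.4° = 95.2; c'Δl = 8.05; W sinα = 90.0
Slice 6: Δl = 2.2/cos56.6° = 3.997 m; N'_6 = 93·cos56.6° = 51.2; c'Δl = 15.59; W sinα = 77.6
Σc'Δl = 61.5 kN/m; ΣN' = 662.2 kN/m; ΣW sinα = 363.0 kN/m
Resisting = 61.5 + 662.2·tan36.0° = 61.5 + 481.1 = 542.6 kN/m
FS = 542.6 / 363.0 = 1.495

FS = 1.49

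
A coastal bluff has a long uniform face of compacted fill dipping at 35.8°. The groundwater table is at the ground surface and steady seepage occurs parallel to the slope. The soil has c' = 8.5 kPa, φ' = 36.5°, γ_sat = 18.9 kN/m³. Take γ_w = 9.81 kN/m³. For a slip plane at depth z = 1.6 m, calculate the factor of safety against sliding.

FS = 1.09

With seepage parallel to the slope and the water table at the surface, the effective normal stress on the slip plane uses the buoyant unit weight γ' = γ_sat − γ_w while the driving shear stress uses γ_sat:
FS = [c' + γ' z cos²β tanφ'] / [γ_sat z sinβ cosβ]
γ' = 18.9 − 9.81 = 9.09 kN/m³
Numerator = 8.5 + 9.09·1.6·cos²35.8°·tan36.5° = 8.5 + 9.09·1.6·0.6578·0.7400 = 15.580 kPa
Denominator = 18.9·1.6·sin35.8°·cos35.8° = 18.9·1.6·0.5850·0.8111 = 14.347 kPa
FS = 15.580 / 14.347 = 1.086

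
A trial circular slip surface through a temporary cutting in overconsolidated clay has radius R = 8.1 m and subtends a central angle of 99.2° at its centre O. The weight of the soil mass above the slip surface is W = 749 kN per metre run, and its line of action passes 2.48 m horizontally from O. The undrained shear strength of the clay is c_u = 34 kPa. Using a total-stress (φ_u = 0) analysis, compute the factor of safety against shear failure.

Taking moments about the centre O, the resisting moment is provided by the undrained shear strength acting along the arc:
Arc length L_a = R·θ = 8.1·(99.2°·π/180) = 8.1·1.7314 = 14.02 m
M_R = c_u·L_a·R = 34·14.02·8.1 = 3862.2 kN·m/m
M_D = W·d = 749·2.48 = 1857.5 kN·m/m
FS = M_R / M_D = 3862.2 / 1857.5 = 2.079

FS = 2.08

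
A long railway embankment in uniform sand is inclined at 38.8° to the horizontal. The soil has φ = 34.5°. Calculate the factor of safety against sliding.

FS = 0.85

For a dry cohesionless infinite slope the factor of safety is FS = tanφ / tanβ.
FS = tan34.5° / tan38.8° = 0.6873 / 0.8040 = 0.855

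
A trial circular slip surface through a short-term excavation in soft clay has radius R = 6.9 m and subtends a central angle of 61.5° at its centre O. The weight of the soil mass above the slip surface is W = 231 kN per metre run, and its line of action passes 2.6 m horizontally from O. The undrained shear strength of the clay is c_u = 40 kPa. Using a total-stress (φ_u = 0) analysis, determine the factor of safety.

FS = 3.40

Taking moments about the centre O, the resisting moment is provided by the undrained shear strength acting along the arc:
Arc length L_a = R·θ = 6.9·(61.5°·π/180) = 6.9·1.0734 = 7.41 m
M_R = c_u·L_a·R = 40·7.41·6.9 = 2044.1 kN·m/m
M_D = W·d = 231·2.6 = 600.6 kN·m/m
FS = M_R / M_D = 2044.1 / 600.6 = 3.403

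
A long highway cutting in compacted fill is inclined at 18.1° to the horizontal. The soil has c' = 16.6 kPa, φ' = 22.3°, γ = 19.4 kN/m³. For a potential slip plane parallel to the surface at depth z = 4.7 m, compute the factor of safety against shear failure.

FS = 1.87

For an infinite slope with a slip plane parallel to the surface (no pore pressure): FS = [c' + γz cos²β tanφ'] / [γz sinβ cosβ].
γz = 19.4·4.7 = 91.18 kN/m²
Numerator = 16.6 + 91.18·cos²18.1°·tan22.3° = 16.6 + 91.18·0.9035·0.4101 = 50.386 kPa
Denominator = 91.18·sin18.1°·cos18.1° = 91.18·0.3107·0.9505 = 26.926 kPa
FS = 50.386 / 26.926 = 1.871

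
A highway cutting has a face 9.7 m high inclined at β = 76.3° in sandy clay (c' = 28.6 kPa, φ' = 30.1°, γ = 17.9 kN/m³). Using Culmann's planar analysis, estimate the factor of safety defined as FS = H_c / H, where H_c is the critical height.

FS = 1.80

H_c = (4c'/γ) · sinβ cosφ' / [1 − cos(β − φ')]
    = (4·28.6/17.9) · sin76.3°·cos30.1° / [1 − cos46.2°]
    = 6.391 · 0.8405 / 0.3079 = 17.45 m
FS = H_c / H = 17.45 / 9.7 = 1.799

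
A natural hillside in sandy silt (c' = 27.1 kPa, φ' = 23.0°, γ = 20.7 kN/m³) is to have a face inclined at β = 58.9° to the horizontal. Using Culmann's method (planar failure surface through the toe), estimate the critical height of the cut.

Culmann's analysis gives the critical failure plane at α_cr = (β + φ')/2 = (58.9 + 23.0)/2 = 41.0°, and the critical height
H_c = (4c'/γ) · sinβ cosφ' / [1 − cos(β − φ')]
    = (4·27.1/20.7) · sin58.9°·cos23.0° / [1 − cos(35.9°)]
    = 5.237 · 0.8563·0.9205 / [1 − 0.8100]
    = 5.237 · 0.7882 / 0.1900
    = 21.73 m

H_c = 21.73 m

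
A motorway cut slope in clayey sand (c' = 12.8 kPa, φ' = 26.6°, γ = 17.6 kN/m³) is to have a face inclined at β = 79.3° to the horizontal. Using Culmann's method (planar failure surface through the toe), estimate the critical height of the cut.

H_c = 6.49 m

Culmann's analysis gives the critical failure plane at α_cr = (β + φ')/2 = (79.3 + 26.6)/2 = 53.0°, and the critical height
H_c = (4c'/γ) · sinβ cosφ' / [1 − cos(β − φ')]
    = (4·12.8/17.6) · sin79.3°·cos26.6° / [1 − cos(52.7°)]
    = 2.909 · 0.9826·0.8942 / [1 − 0.6060]
    = 2.909 · 0.8786 / 0.3940
    = 6.49 m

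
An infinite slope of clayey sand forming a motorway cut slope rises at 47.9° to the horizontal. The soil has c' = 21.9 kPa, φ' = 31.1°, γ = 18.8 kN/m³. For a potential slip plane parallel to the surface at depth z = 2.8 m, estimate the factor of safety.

FS = 1.38

For an infinite slope with a slip plane parallel to the surface (no pore pressure): FS = [c' + γz cos²β tanφ'] / [γz sinβ cosβ].
γz = 18.8·2.8 = 52.64 kN/m²
Numerator = 21.9 + 52.64·cos²47.9°·tan31.1° = 21.9 + 52.64·0.4495·0.6032 = 36.173 kPa
Denominator = 52.64·sin47.9°·cos47.9° = 52.64·0.7420·0.6704 = 26.185 kPa
FS = 36.173 / 26.185 = 1.381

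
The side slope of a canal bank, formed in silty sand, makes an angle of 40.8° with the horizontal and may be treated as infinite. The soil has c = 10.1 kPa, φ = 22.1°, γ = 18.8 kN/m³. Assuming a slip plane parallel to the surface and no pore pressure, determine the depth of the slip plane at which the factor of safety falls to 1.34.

Setting FS = 1.34 in FS = [c + γz cos²β tanφ] / [γz sinβ cosβ] and solving for z:
z = c / [γ cosβ (FS·sinβ − cosβ·tanφ)]
  = 10.1 / [18.8·cos40.8°·(1.34·sin40.8° − cos40.8°·tan22.1°)]
  = 10.1 / [18.8·0.7570·(1.34·0.6534 − 0.7570·0.4061)]
  = 10.1 / 8.0863 = 1.249 m

z = 1.25 m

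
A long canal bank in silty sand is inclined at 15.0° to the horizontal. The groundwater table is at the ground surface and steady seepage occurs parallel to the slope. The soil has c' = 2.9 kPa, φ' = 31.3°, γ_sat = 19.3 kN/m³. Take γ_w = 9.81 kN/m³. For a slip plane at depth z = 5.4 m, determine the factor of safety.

With seepage parallel to the slope and the water table at the surface, the effective normal stress on the slip plane uses the buoyant unit weight γ' = γ_sat − γ_w while the driving shear stress uses γ_sat:
FS = [c' + γ' z cos²β tanφ'] / [γ_sat z sinβ cosβ]
γ' = 19.3 − 9.81 = 9.49 kN/m³
Numerator = 2.9 + 9.49·5.4·cos²15.0°·tan31.3° = 2.9 + 9.49·5.4·0.9330·0.6080 = 31.971 kPa
Denominator = 19.3·5.4·sin15.0°·cos15.0° = 19.3·5.4·0.2588·0.9659 = 26.055 kPa
FS = 31.971 / 26.055 = 1.227

FS = 1.23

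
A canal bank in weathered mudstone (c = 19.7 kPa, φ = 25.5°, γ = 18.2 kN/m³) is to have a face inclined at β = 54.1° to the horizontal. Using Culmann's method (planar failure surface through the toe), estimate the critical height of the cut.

H_c = 25.94 m

Culmann's analysis gives the critical failure plane at α_cr = (β + φ)/2 = (54.1 + 25.5)/2 = 39.8°, and the critical height
H_c = (4c/γ) · sinβ cosφ / [1 − cos(β − φ)]
    = (4·19.7/18.2) · sin54.1°·cos25.5° / [1 − cos(28.6°)]
    = 4.330 · 0.8100·0.9026 / [1 − 0.8780]
    = 4.330 · 0.7311 / 0.1220
    = 25.94 m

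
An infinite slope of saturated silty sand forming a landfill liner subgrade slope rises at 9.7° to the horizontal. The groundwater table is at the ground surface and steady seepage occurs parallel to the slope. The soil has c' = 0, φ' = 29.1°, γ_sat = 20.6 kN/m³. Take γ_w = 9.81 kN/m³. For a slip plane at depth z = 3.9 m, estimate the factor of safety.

FS = 1.71

With seepage parallel to the slope and the water table at the surface, the effective normal stress on the slip plane uses the buoyant unit weight γ' = γ_sat − γ_w while the driving shear stress uses γ_sat:
FS = [c' + γ' z cos²β tanφ'] / [γ_sat z sinβ cosβ]
(For c' = 0 this reduces to FS = (γ'/γ_sat)·tanφ'/tanβ.)
γ' = 20.6 − 9.81 = 10.79 kN/m³
Numerator = 0.0 + 10.79·3.9·cos²9.7°·tan29.1° = 0.0 + 10.79·3.9·0.9716·0.5566 = 22.757 kPa
Denominator = 20.6·3.9·sin9.7°·cos9.7° = 20.6·3.9·0.1685·0.9857 = 13.343 kPa
FS = 22.757 / 13.343 = 1.706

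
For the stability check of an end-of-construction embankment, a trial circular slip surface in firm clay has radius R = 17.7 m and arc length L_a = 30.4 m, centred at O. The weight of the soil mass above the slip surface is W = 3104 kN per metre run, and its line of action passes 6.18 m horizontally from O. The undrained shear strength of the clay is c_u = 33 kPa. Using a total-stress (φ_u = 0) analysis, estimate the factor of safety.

Taking moments about the centre O, the resisting moment is provided by the undrained shear strength acting along the arc:
M_R = c_u·L_a·R = 33·30.40·17.7 = 17756.6 kN·m/m
M_D = W·d = 3104·6.18 = 19182.7 kN·m/m
FS = M_R / M_D = 17756.6 / 19182.7 = 0.926

FS = 0.93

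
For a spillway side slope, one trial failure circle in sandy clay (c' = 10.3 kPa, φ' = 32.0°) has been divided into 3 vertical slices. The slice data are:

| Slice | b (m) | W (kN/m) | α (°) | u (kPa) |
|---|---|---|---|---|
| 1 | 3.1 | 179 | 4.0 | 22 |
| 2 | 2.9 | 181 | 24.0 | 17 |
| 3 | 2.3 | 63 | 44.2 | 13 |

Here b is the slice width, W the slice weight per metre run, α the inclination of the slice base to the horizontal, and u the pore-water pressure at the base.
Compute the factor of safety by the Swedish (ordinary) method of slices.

Ordinary method of slices: FS = Σ[c'·Δl_i + (W_i cosα_i − u_i·Δl_i)·tanφ'] / Σ W_i sinα_i, with Δl_i = b_i / cosα_i.
Slice 1: Δl = 3.1/cos4.0° = 3.108 m; N'_1 = 179·cos4.0° − 22·3.108 = 110.2; c'Δl = 32.01; W sinα = 12.5
Slice 2: Δl = 2.9/cos24.0° = 3.174 m; N'_2 = 181·cos24.0° − 17·3.174 = 111.4; c'Δl = 32.70; W sinα = 73.6
Slice 3: Δl = 2.3/cos44.2° = 3.208 m; N'_3 = 63·cos44.2° − 13·3.208 = 3.5; c'Δl = 33.04; W sinα = 43.9
Σc'Δl = 97.7 kN/m; ΣN' = 225.0 kN/m; ΣW sinα = 130.0 kN/m
Resisting = 97.7 + 225.0·tan32.0° = 97.7 + 140.6 = 238.4 kN/m
FS = 238.4 / 130.0 = 1.833

FS = 1.83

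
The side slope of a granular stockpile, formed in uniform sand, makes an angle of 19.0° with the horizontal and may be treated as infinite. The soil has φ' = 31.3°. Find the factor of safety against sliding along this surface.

FS = 1.77

For a dry cohesionless infinite slope the factor of safety is FS = tanφ' / tanβ.
FS = tan31.3° / tan19.0° = 0.6080 / 0.3443 = 1.766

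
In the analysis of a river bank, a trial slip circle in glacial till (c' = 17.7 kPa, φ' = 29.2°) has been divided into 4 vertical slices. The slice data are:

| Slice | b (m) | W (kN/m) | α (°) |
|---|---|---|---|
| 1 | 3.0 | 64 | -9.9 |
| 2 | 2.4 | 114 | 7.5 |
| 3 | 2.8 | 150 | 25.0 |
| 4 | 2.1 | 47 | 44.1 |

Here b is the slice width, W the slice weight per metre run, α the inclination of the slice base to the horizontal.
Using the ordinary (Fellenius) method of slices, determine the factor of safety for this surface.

FS = 3.97

Ordinary method of slices: FS = Σ[c'·Δl_i + (W_i cosα_i)·tanφ'] / Σ W_i sinα_i, with Δl_i = b_i / cosα_i.
Slice 1: Δl = 3.0/cos(-9.9°) = 3.045 m; N'_1 = 64·cos(-9.9°) = 63.0; c'Δl = 53.90; W sinα = -11.0
Slice 2: Δl = 2.4/cos7.5° = 2.421 m; N'_2 = 114·cos7.5° = 113.0; c'Δl = 42.85; W sinα = 14.9
Slice 3: Δl = 2.8/cos25.0° = 3.089 m; N'_3 = 150·cos25.0° = 135.9; c'Δl = 54.68; W sinα = 63.4
Slice 4: Δl = 2.1/cos44.1° = 2.924 m; N'_4 = 47·cos44.1° = 33.8; c'Δl = 51.76; W sinα = 32.7
Σc'Δl = 203.2 kN/m; ΣN' = 345.8 kN/m; ΣW sinα = 100.0 kN/m
Resisting = 203.2 + 345.8·tan29.2° = 203.2 + 193.2 = 396.4 kN/m
FS = 396.4 / 100.0 = 3.965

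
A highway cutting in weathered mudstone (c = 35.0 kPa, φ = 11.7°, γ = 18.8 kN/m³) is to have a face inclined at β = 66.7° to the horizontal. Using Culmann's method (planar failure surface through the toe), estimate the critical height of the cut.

H_c = 15.71 m

Culmann's analysis gives the critical failure plane at α_cr = (β + φ)/2 = (66.7 + 11.7)/2 = 39.2°, and the critical height
H_c = (4c/γ) · sinβ cosφ / [1 − cos(β − φ)]
    = (4·35.0/18.8) · sin66.7°·cos11.7° / [1 − cos(55.0°)]
    = 7.447 · 0.9184·0.9792 / [1 − 0.5736]
    = 7.447 · 0.8994 / 0.4264
    = 15.71 m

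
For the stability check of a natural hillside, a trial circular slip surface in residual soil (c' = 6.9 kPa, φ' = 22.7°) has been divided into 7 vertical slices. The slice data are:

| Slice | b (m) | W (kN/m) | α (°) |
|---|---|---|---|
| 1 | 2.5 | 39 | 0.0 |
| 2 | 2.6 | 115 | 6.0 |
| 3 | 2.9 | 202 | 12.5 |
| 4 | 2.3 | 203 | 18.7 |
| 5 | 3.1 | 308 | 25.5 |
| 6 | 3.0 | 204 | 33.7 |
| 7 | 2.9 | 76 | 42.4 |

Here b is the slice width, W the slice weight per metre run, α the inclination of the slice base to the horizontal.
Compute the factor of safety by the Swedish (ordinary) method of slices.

Ordinary method of slices: FS = Σ[c'·Δl_i + (W_i cosα_i)·tanφ'] / Σ W_i sinα_i, with Δl_i = b_i / cosα_i.
Slice 1: Δl = 2.5/cos0.0° = 2.500 m; N'_1 = 39·cos0.0° = 39.0; c'Δl = 17.25; W sinα = 0.0
Slice 2: Δl = 2.6/cos6.0° = 2.614 m; N'_2 = 115·cos6.0° = 114.4; c'Δl = 18.04; W sinα = 12.0
Slice 3: Δl = 2.9/cos12.5° = 2.970 m; N'_3 = 202·cos12.5° = 197.2; c'Δl = 20.50; W sinα = 43.7
Slice 4: Δl = 2.3/cos18.7° = 2.428 m; N'_4 = 203·cos18.7° = 192.3; c'Δl = 16.75; W sinα = 65.1
Slice 5: Δl = 3.1/cos25.5° = 3.435 m; N'_5 = 308·cos25.5° = 278.0; c'Δl = 23.70; W sinα = 132.6
Slice 6: Δl = 3.0/cos33.7° = 3.606 m; N'_6 = 204·cos33.7° = 169.7; c'Δl = 24.88; W sinα = 113.2
Slice 7: Δl = 2.9/cos42.4° = 3.927 m; N'_7 = 76·cos42.4° = 56.1; c'Δl = 27.10; W sinα = 51.2
Σc'Δl = 148.2 kN/m; ΣN' = 1046.7 kN/m; ΣW sinα = 417.9 kN/m
Resisting = 148.2 + 1046.7·tan22.7° = 148.2 + 437.8 = 586.1 kN/m
FS = 586.1 / 417.9 = 1.403

FS = 1.40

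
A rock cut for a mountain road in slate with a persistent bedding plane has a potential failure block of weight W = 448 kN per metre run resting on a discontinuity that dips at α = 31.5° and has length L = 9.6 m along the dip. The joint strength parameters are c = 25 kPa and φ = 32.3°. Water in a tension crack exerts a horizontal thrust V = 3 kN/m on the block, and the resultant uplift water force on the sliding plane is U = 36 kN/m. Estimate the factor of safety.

FS = 1.93

Resolving the block weight along and normal to the plane and applying the Mohr–Coulomb strength on the joint:
N' = W cosα − U − V sinα = 448·cos31.5° − 36 − 3·sin31.5° = 344.4 kN/m
Driving force T = W sinα + V cosα = 448·sin31.5° + 3·cos31.5° = 236.6 kN/m
Resisting force R = c·L + N'·tanφ = 25·9.6 + 344.4·tan32.3° = 240.0 + 217.7 = 457.7 kN/m
FS = R / T = 457.7 / 236.6 = 1.934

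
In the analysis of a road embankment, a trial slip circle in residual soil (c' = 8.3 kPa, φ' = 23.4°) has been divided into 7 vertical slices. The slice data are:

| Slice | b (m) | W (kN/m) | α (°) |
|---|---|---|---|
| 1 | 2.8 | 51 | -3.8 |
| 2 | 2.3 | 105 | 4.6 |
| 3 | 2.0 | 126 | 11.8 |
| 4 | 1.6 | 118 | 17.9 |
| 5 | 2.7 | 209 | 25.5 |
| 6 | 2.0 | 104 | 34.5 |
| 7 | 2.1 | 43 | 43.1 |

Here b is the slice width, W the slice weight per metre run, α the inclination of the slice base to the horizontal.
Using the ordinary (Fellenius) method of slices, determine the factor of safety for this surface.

FS = 1.81

Ordinary method of slices: FS = Σ[c'·Δl_i + (W_i cosα_i)·tanφ'] / Σ W_i sinα_i, with Δl_i = b_i / cosα_i.
Slice 1: Δl = 2.8/cos(-3.8°) = 2.806 m; N'_1 = 51·cos(-3.8°) = 50.9; c'Δl = 23.29; W sinα = -3.4
Slice 2: Δl = 2.3/cos4.6° = 2.307 m; N'_2 = 105·cos4.6° = 104.7; c'Δl = 19.15; W sinα = 8.4
Slice 3: Δl = 2.0/cos11.8° = 2.043 m; N'_3 = 126·cos11.8° = 123.3; c'Δl = 16.96; W sinα = 25.8
Slice 4: Δl = 1.6/cos17.9° = 1.681 m; N'_4 = 118·cos17.9° = 112.3; c'Δl = 13.96; W sinα = 36.3
Slice 5: Δl = 2.7/cos25.5° = 2.991 m; N'_5 = 209·cos25.5° = 188.6; c'Δl = 24.83; W sinα = 90.0
Slice 6: Δl = 2.0/cos34.5° = 2.427 m; N'_6 = 104·cos34.5° = 85.7; c'Δl = 20.14; W sinα = 58.9
Slice 7: Δl = 2.1/cos43.1° = 2.876 m; N'_7 = 43·cos43.1° = 31.4; c'Δl = 23.87; W sinα = 29.4
Σc'Δl = 142.2 kN/m; ΣN' = 696.9 kN/m; ΣW sinα = 245.3 kN/m
Resisting = 142.2 + 696.9·tan23.4° = 142.2 + 301.6 = 443.8 kN/m
FS = 443.8 / 245.3 = 1.809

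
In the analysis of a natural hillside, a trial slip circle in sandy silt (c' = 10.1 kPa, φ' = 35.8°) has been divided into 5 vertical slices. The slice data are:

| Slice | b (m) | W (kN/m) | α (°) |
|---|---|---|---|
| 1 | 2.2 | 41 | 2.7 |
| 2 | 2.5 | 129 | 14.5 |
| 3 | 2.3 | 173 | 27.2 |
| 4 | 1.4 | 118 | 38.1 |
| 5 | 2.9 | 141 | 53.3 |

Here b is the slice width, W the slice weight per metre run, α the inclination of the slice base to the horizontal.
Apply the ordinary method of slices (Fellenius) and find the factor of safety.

Ordinary method of slices: FS = Σ[c'·Δl_i + (W_i cosα_i)·tanφ'] / Σ W_i sinα_i, with Δl_i = b_i / cosα_i.
Slice 1: Δl = 2.2/cos2.7° = 2.202 m; N'_1 = 41·cos2.7° = 41.0; c'Δl = 22.24; W sinα = 1.9
Slice 2: Δl = 2.5/cos14.5° = 2.582 m; N'_2 = 129·cos14.5° = 124.9; c'Δl = 26.08; W sinα = 32.3
Slice 3: Δl = 2.3/cos27.2° = 2.586 m; N'_3 = 173·cos27.2° = 153.9; c'Δl = 26.12; W sinα = 79.1
Slice 4: Δl = 1.4/cos38.1° = 1.779 m; N'_4 = 118·cos38.1° = 92.9; c'Δl = 17.97; W sinα = 72.8
Slice 5: Δl = 2.9/cos53.3° = 4.853 m; N'_5 = 141·cos53.3° = 84.3; c'Δl = 49.01; W sinα = 113.1
Σc'Δl = 141.4 kN/m; ΣN' = 496.8 kN/m; ΣW sinα = 299.2 kN/m
Resisting = 141.4 + 496.8·tan35.8° = 141.4 + 358.3 = 499.8 kN/m
FS = 499.8 / 299.2 = 1.670

FS = 1.67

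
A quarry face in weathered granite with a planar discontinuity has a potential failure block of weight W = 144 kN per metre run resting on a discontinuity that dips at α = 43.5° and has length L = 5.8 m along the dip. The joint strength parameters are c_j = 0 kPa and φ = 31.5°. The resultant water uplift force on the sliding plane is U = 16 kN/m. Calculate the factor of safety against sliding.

FS = 0.55

Resolving the block weight along and normal to the plane and applying the Mohr–Coulomb strength on the joint:
N' = W cosα − U = 144·cos43.5° − 16 = 88.5 kN/m
Driving force T = W sinα = 144·sin43.5° = 99.1 kN/m
Resisting force R = c_j·L + N'·tanφ = 0·5.8 + 88.5·tan31.5° = 0.0 + 54.2 = 54.2 kN/m
FS = R / T = 54.2 / 99.1 = 0.547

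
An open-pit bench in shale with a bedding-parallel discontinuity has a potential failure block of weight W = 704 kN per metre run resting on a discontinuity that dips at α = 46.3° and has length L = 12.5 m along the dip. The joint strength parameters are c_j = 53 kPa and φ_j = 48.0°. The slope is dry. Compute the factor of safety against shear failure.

FS = 2.36

Resolving the block weight along and normal to the plane and applying the Mohr–Coulomb strength on the joint:
N' = W cosα = 704·cos46.3° = 486.4 kN/m
Driving force T = W sinα = 704·sin46.3° = 509.0 kN/m
Resisting force R = c_j·L + N'·tanφ_j = 53·12.5 + 486.4·tan48.0° = 662.5 + 540.2 = 1202.7 kN/m
FS = R / T = 1202.7 / 509.0 = 2.363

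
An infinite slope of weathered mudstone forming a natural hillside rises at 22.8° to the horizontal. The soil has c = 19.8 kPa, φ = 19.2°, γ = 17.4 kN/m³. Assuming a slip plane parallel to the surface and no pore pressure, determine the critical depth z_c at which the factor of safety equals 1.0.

z_c = 18.57 m

Setting FS = 1.00 in FS = [c + γz cos²β tanφ] / [γz sinβ cosβ] and solving for z:
z = c / [γ cosβ (FS·sinβ − cosβ·tanφ)]
  = 19.8 / [17.4·cos22.8°·(1.00·sin22.8° − cos22.8°·tan19.2°)]
  = 19.8 / [17.4·0.9219·(1.00·0.3875 − 0.9219·0.3482)]
  = 19.8 / 1.0665 = 18.565 m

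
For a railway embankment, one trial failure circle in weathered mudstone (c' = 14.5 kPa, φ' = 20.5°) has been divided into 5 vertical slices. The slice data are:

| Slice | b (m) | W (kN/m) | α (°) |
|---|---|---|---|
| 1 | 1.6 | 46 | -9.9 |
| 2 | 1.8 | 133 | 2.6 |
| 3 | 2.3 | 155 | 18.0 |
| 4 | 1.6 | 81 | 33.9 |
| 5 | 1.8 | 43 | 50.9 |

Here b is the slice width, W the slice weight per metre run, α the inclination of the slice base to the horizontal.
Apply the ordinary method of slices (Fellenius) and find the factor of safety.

FS = 2.50

Ordinary method of slices: FS = Σ[c'·Δl_i + (W_i cosα_i)·tanφ'] / Σ W_i sinα_i, with Δl_i = b_i / cosα_i.
Slice 1: Δl = 1.6/cos(-9.9°) = 1.624 m; N'_1 = 46·cos(-9.9°) = 45.3; c'Δl = 23.55; W sinα = -7.9
Slice 2: Δl = 1.8/cos2.6° = 1.802 m; N'_2 = 133·cos2.6° = 132.9; c'Δl = 26.13; W sinα = 6.0
Slice 3: Δl = 2.3/cos18.0° = 2.418 m; N'_3 = 155·cos18.0° = 147.4; c'Δl = 35.07; W sinα = 47.9
Slice 4: Δl = 1.6/cos33.9° = 1.928 m; N'_4 = 81·cos33.9° = 67.2; c'Δl = 27.95; W sinα = 45.2
Slice 5: Δl = 1.8/cos50.9° = 2.854 m; N'_5 = 43·cos50.9° = 27.1; c'Δl = 41.38; W sinα = 33.4
Σc'Δl = 154.1 kN/m; ΣN' = 419.9 kN/m; ΣW sinα = 124.6 kN/m
Resisting = 154.1 + 419.9·tan20.5° = 154.1 + 157.0 = 311.1 kN/m
FS = 311.1 / 124.6 = 2.497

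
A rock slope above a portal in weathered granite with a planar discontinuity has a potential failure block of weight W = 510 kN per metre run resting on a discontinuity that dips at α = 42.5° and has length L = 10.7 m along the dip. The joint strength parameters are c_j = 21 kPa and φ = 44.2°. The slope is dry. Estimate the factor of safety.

FS = 1.71

Resolving the block weight along and normal to the plane and applying the Mohr–Coulomb strength on the joint:
N' = W cosα = 510·cos42.5° = 376.0 kN/m
Driving force T = W sinα = 510·sin42.5° = 344.6 kN/m
Resisting force R = c_j·L + N'·tanφ = 21·10.7 + 376.0·tan44.2° = 224.7 + 365.7 = 590.4 kN/m
FS = R / T = 590.4 / 344.6 = 1.713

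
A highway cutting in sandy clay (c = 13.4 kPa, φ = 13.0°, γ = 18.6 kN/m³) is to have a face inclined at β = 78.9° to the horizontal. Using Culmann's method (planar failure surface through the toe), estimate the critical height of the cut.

H_c = 4.66 m

Culmann's analysis gives the critical failure plane at α_cr = (β + φ)/2 = (78.9 + 13.0)/2 = 46.0°, and the critical height
H_c = (4c/γ) · sinβ cosφ / [1 − cos(β − φ)]
    = (4·13.4/18.6) · sin78.9°·cos13.0° / [1 − cos(65.9°)]
    = 2.882 · 0.9813·0.9744 / [1 − 0.4083]
    = 2.882 · 0.9561 / 0.5917
    = 4.66 m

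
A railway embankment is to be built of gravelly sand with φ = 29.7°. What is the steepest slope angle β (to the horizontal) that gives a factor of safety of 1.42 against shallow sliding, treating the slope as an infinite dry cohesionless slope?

For an infinite dry cohesionless slope FS = tanφ/tanβ, so tanβ = tanφ / FS.
tanβ = tan29.7° / 1.42 = 0.5704 / 1.42 = 0.4017
β = arctan(0.4017) = 21.88°

β = 21.9°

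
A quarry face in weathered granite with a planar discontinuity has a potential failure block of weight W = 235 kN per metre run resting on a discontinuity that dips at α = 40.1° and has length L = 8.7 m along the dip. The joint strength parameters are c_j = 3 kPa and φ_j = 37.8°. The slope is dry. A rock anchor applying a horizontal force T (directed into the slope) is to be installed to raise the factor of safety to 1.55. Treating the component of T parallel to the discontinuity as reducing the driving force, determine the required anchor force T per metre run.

Resolving forces along and normal to the sliding plane, with the horizontal anchor force T adding T·sinα to the effective normal force and T·cosα acting up the plane against the driving force:
FS = [c_jL + (W cosα + T sinα) tanφ_j] / [W sinα − T cosα]
Without the anchor: N' = 179.8 kN/m, driving T_d = 151.4 kN/m, resisting R = 3·8.7 + 179.8·tan37.8° = 165.5 kN/m, FS = 1.09.
Setting FS = 1.55 and solving for T:
1.55·(151.4 − T cos40.1°) = 165.5 + T sin40.1°·tan37.8°
T·(sin40.1°·tan37.8° + 1.55·cos40.1°) = 1.55·151.4 − 165.5
T·(0.6441·0.7757 + 1.55·0.7649) = 234.6 − 165.5 = 69.1
T·1.6853 = 69.1
T = 41.0 kN/m

T = 41 kN/m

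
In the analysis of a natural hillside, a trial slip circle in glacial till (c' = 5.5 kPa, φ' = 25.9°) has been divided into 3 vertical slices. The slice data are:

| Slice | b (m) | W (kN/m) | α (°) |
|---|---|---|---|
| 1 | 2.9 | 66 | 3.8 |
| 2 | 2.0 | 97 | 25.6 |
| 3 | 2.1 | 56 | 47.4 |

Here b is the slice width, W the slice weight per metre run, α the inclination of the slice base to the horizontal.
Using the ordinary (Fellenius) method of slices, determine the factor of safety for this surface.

FS = 1.58

Ordinary method of slices: FS = Σ[c'·Δl_i + (W_i cosα_i)·tanφ'] / Σ W_i sinα_i, with Δl_i = b_i / cosα_i.
Slice 1: Δl = 2.9/cos3.8° = 2.906 m; N'_1 = 66·cos3.8° = 65.9; c'Δl = 15.99; W sinα = 4.4
Slice 2: Δl = 2.0/cos25.6° = 2.218 m; N'_2 = 97·cos25.6° = 87.5; c'Δl = 12.20; W sinα = 41.9
Slice 3: Δl = 2.1/cos47.4° = 3.102 m; N'_3 = 56·cos47.4° = 37.9; c'Δl = 17.06; W sinα = 41.2
Σc'Δl = 45.2 kN/m; ΣN' = 191.2 kN/m; ΣW sinα = 87.5 kN/m
Resisting = 45.2 + 191.2·tan25.9° = 45.2 + 92.9 = 138.1 kN/m
FS = 138.1 / 87.5 = 1.578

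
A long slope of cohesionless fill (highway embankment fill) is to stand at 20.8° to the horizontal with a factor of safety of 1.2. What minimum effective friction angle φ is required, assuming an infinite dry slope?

φ = 24.5°

FS = tanφ/tanβ ⇒ tanφ = FS · tanβ = 1.2 · tan20.8° = 0.4558
φ = arctan(0.4558) = 24.51°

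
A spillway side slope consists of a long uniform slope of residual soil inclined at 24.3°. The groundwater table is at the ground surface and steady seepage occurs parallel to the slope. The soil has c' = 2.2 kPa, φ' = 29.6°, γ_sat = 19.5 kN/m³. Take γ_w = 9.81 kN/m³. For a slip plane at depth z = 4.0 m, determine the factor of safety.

With seepage parallel to the slope and the water table at the surface, the effective normal stress on the slip plane uses the buoyant unit weight γ' = γ_sat − γ_w while the driving shear stress uses γ_sat:
FS = [c' + γ' z cos²β tanφ'] / [γ_sat z sinβ cosβ]
γ' = 19.5 − 9.81 = 9.69 kN/m³
Numerator = 2.2 + 9.69·4.0·cos²24.3°·tan29.6° = 2.2 + 9.69·4.0·0.8307·0.5681 = 20.490 kPa
Denominator = 19.5·4.0·sin24.3°·cos24.3° = 19.5·4.0·0.4115·0.9114 = 29.254 kPa
FS = 20.490 / 29.254 = 0.700

FS = 0.70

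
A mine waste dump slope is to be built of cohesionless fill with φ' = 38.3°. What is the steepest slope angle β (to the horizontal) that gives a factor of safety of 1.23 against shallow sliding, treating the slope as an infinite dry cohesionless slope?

For an infinite dry cohesionless slope FS = tanφ'/tanβ, so tanβ = tanφ' / FS.
tanβ = tan38.3° / 1.23 = 0.7898 / 1.23 = 0.6421
β = arctan(0.6421) = 32.70°

β = 32.7°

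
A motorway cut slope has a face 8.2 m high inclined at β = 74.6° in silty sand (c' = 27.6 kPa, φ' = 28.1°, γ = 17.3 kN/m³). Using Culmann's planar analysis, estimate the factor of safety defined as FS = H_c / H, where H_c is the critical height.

H_c = (4c'/γ) · sinβ cosφ' / [1 − cos(β − φ')]
    = (4·27.6/17.3) · sin74.6°·cos28.1° / [1 − cos46.5°]
    = 6.382 · 0.8505 / 0.3116 = 17.41 m
FS = H_c / H = 17.41 / 8.2 = 2.124

FS = 2.12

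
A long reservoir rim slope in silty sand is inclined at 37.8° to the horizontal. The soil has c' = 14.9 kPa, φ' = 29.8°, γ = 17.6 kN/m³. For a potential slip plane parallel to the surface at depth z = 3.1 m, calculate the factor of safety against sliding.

FS = 1.30

For an infinite slope with a slip plane parallel to the surface (no pore pressure): FS = [c' + γz cos²β tanφ'] / [γz sinβ cosβ].
γz = 17.6·3.1 = 54.56 kN/m²
Numerator = 14.9 + 54.56·cos²37.8°·tan29.8° = 14.9 + 54.56·0.6243·0.5727 = 34.409 kPa
Denominator = 54.56·sin37.8°·cos37.8° = 54.56·0.6129·0.7902 = 26.423 kPa
FS = 34.409 / 26.423 = 1.302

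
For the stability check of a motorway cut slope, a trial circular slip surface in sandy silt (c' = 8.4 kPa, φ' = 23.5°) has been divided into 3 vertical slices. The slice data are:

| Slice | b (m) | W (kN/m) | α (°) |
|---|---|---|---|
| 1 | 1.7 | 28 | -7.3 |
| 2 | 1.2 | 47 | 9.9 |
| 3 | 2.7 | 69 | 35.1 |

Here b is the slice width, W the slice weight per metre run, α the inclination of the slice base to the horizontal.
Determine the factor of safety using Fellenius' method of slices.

FS = 2.47

Ordinary method of slices: FS = Σ[c'·Δl_i + (W_i cosα_i)·tanφ'] / Σ W_i sinα_i, with Δl_i = b_i / cosα_i.
Slice 1: Δl = 1.7/cos(-7.3°) = 1.714 m; N'_1 = 28·cos(-7.3°) = 27.8; c'Δl = 14.40; W sinα = -3.6
Slice 2: Δl = 1.2/cos9.9° = 1.218 m; N'_2 = 47·cos9.9° = 46.3; c'Δl = 10.23; W sinα = 8.1
Slice 3: Δl = 2.7/cos35.1° = 3.300 m; N'_3 = 69·cos35.1° = 56.5; c'Δl = 27.72; W sinα = 39.7
Σc'Δl = 52.4 kN/m; ΣN' = 130.5 kN/m; ΣW sinα = 44.2 kN/m
Resisting = 52.4 + 130.5·tan23.5° = 52.4 + 56.8 = 109.1 kN/m
FS = 109.1 / 44.2 = 2.469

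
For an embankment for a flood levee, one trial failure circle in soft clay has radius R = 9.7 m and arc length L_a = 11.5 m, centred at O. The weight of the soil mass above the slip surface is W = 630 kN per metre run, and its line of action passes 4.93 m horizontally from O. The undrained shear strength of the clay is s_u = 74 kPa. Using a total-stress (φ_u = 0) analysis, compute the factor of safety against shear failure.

Taking moments about the centre O, the resisting moment is provided by the undrained shear strength acting along the arc:
M_R = s_u·L_a·R = 74·11.50·9.7 = 8254.7 kN·m/m
M_D = W·d = 630·4.93 = 3105.9 kN·m/m
FS = M_R / M_D = 8254.7 / 3105.9 = 2.658

FS = 2.66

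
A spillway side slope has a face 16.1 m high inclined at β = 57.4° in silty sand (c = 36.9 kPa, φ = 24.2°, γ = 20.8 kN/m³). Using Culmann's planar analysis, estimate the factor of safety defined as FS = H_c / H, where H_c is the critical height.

H_c = (4c/γ) · sinβ cosφ / [1 − cos(β − φ)]
    = (4·36.9/20.8) · sin57.4°·cos24.2° / [1 − cos33.2°]
    = 7.096 · 0.7684 / 0.1632 = 33.40 m
FS = H_c / H = 33.40 / 16.1 = 2.075

FS = 2.07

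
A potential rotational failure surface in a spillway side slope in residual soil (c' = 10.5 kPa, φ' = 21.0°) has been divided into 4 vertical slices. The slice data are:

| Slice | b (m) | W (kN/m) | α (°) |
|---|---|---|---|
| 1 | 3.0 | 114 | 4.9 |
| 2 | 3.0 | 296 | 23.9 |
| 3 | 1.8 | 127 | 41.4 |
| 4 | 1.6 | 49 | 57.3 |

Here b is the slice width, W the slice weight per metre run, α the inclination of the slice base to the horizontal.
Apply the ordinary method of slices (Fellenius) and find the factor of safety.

Ordinary method of slices: FS = Σ[c'·Δl_i + (W_i cosα_i)·tanφ'] / Σ W_i sinα_i, with Δl_i = b_i / cosα_i.
Slice 1: Δl = 3.0/cos4.9° = 3.011 m; N'_1 = 114·cos4.9° = 113.6; c'Δl = 31.62; W sinα = 9.7
Slice 2: Δl = 3.0/cos23.9° = 3.281 m; N'_2 = 296·cos23.9° = 270.6; c'Δl = 34.45; W sinα = 119.9
Slice 3: Δl = 1.8/cos41.4° = 2.400 m; N'_3 = 127·cos41.4° = 95.3; c'Δl = 25.20; W sinα = 84.0
Slice 4: Δl = 1.6/cos57.3° = 2.962 m; N'_4 = 49·cos57.3° = 26.5; c'Δl = 31.10; W sinα = 41.2
Σc'Δl = 122.4 kN/m; ΣN' = 505.9 kN/m; ΣW sinα = 254.9 kN/m
Resisting = 122.4 + 505.9·tan21.0° = 122.4 + 194.2 = 316.6 kN/m
FS = 316.6 / 254.9 = 1.242

FS = 1.24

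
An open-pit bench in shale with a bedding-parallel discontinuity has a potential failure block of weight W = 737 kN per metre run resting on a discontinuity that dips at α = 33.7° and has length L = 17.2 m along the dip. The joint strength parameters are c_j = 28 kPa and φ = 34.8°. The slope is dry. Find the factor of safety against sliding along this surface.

Resolving the block weight along and normal to the plane and applying the Mohr–Coulomb strength on the joint:
N' = W cosα = 737·cos33.7° = 613.2 kN/m
Driving force T = W sinα = 737·sin33.7° = 408.9 kN/m
Resisting force R = c_j·L + N'·tanφ = 28·17.2 + 613.2·tan34.8° = 481.6 + 426.2 = 907.8 kN/m
FS = R / T = 907.8 / 408.9 = 2.220

FS = 2.22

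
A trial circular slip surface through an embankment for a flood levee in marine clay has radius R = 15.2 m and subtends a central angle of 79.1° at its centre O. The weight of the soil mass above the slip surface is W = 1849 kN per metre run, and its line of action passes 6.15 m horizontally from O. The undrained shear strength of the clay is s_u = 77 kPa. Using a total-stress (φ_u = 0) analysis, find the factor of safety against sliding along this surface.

FS = 2.16

Taking moments about the centre O, the resisting moment is provided by the undrained shear strength acting along the arc:
Arc length L_a = R·θ = 15.2·(79.1°·π/180) = 15.2·1.3806 = 20.98 m
M_R = s_u·L_a·R = 77·20.98·15.2 = 24560.2 kN·m/m
M_D = W·d = 1849·6.15 = 11371.4 kN·m/m
FS = M_R / M_D = 24560.2 / 11371.4 = 2.160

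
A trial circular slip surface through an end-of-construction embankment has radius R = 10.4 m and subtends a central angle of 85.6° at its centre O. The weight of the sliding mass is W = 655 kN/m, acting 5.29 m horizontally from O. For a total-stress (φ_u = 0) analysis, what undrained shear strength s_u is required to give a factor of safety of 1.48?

FS = s_u·L_a·R / (W·d), so s_u = FS·W·d / (L_a·R).
Arc length L_a = R·θ = 10.4·(85.6°·π/180) = 10.4·1.4940 = 15.54 m
s_u = 1.48·655·5.29 / (15.54·10.4) = 5128.1 / 161.59 = 31.74 kPa

s_u = 31.7 kPa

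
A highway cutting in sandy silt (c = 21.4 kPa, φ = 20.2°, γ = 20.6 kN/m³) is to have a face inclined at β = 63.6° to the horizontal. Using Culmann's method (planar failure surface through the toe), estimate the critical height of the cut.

H_c = 12.78 m

Culmann's analysis gives the critical failure plane at α_cr = (β + φ)/2 = (63.6 + 20.2)/2 = 41.9°, and the critical height
H_c = (4c/γ) · sinβ cosφ / [1 − cos(β − φ)]
    = (4·21.4/20.6) · sin63.6°·cos20.2° / [1 − cos(43.4°)]
    = 4.155 · 0.8957·0.9385 / [1 − 0.7266]
    = 4.155 · 0.8406 / 0.2734
    = 12.78 m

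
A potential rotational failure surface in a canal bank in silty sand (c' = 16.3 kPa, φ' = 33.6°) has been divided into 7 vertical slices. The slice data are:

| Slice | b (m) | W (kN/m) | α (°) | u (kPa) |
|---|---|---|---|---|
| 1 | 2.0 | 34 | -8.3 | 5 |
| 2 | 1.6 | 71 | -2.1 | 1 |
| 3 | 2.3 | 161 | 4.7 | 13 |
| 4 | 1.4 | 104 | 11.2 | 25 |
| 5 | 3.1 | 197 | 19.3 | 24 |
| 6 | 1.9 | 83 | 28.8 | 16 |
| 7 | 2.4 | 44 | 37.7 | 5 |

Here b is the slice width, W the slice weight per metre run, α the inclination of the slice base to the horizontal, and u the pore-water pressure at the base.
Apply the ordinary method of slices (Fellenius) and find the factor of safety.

FS = 3.55

Ordinary method of slices: FS = Σ[c'·Δl_i + (W_i cosα_i − u_i·Δl_i)·tanφ'] / Σ W_i sinα_i, with Δl_i = b_i / cosα_i.
Slice 1: Δl = 2.0/cos(-8.3°) = 2.021 m; N'_1 = 34·cos(-8.3°) − 5·2.021 = 23.5; c'Δl = 32.95; W sinα = -4.9
Slice 2: Δl = 1.6/cos(-2.1°) = 1.601 m; N'_2 = 71·cos(-2.1°) − 1·1.601 = 69.4; c'Δl = 26.10; W sinα = -2.6
Slice 3: Δl = 2.3/cos4.7° = 2.308 m; N'_3 = 161·cos4.7° − 13·2.308 = 130.5; c'Δl = 37.62; W sinα = 13.2
Slice 4: Δl = 1.4/cos11.2° = 1.427 m; N'_4 = 104·cos11.2° − 25·1.427 = 66.3; c'Δl = 23.26; W sinα = 20.2
Slice 5: Δl = 3.1/cos19.3° = 3.285 m; N'_5 = 197·cos19.3° − 24·3.285 = 107.1; c'Δl = 53.54; W sinα = 65.1
Slice 6: Δl = 1.9/cos28.8° = 2.168 m; N'_6 = 83·cos28.8° − 16·2.168 = 38.0; c'Δl = 35.34; W sinα = 40.0
Slice 7: Δl = 2.4/cos37.7° = 3.033 m; N'_7 = 44·cos37.7° − 5·3.033 = 19.6; c'Δl = 49.44; W sinα = 26.9
Σc'Δl = 258.2 kN/m; ΣN' = 454.5 kN/m; ΣW sinα = 157.9 kN/m
Resisting = 258.2 + 454.5·tan33.6° = 258.2 + 302.0 = 560.2 kN/m
FS = 560.2 / 157.9 = 3.548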